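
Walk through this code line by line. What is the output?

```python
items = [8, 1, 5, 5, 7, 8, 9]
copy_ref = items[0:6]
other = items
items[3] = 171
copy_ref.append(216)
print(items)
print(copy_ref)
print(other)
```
[8, 1, 5, 171, 7, 8, 9]
[8, 1, 5, 5, 7, 8, 216]
[8, 1, 5, 171, 7, 8, 9]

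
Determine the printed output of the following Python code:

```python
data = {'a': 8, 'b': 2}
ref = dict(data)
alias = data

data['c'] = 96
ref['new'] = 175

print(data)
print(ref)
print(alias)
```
{'a': 8, 'b': 2, 'c': 96}
{'a': 8, 'b': 2, 'new': 175}
{'a': 8, 'b': 2, 'c': 96}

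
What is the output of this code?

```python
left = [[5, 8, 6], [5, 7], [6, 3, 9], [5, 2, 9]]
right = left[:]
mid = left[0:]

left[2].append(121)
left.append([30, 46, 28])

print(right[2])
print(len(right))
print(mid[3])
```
[6, 3, 9, 121]
4
[5, 2, 9]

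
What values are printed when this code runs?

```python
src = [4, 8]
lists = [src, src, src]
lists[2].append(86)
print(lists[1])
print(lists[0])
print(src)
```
[4, 8, 86]
[4, 8, 86]
[4, 8, 86]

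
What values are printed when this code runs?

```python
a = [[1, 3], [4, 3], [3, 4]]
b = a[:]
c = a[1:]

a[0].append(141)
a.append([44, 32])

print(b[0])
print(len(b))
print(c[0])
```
[1, 3, 141]
3
[4, 3]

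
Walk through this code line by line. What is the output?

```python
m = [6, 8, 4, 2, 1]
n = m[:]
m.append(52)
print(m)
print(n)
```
[6, 8, 4, 2, 1, 52]
[6, 8, 4, 2, 1]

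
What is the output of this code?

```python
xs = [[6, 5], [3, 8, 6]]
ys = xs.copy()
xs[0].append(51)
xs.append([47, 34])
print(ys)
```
[[6, 5, 51], [3, 8, 6]]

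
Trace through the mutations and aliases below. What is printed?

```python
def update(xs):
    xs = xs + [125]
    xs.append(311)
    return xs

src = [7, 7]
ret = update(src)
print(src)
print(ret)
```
[7, 7]
[7, 7, 125, 311]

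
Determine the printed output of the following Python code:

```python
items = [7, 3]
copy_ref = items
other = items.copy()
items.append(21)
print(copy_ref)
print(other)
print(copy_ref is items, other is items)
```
[7, 3, 21]
[7, 3]
True False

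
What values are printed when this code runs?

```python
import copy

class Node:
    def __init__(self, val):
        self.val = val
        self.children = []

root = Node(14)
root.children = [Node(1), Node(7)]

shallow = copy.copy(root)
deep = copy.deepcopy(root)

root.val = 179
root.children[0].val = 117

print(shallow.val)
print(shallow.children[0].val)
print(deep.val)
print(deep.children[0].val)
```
14
117
14
1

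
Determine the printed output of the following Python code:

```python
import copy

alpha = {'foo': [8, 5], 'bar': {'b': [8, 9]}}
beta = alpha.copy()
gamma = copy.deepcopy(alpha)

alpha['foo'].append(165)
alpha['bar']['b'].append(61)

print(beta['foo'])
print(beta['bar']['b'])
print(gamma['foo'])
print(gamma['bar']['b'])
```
[8, 5, 165]
[8, 9, 61]
[8, 5]
[8, 9]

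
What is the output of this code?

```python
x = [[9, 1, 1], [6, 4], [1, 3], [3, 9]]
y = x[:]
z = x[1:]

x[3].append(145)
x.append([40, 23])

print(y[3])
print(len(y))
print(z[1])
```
[3, 9, 145]
4
[1, 3]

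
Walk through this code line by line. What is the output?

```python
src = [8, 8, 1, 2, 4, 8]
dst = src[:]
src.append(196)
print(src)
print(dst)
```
[8, 8, 1, 2, 4, 8, 196]
[8, 8, 1, 2, 4, 8]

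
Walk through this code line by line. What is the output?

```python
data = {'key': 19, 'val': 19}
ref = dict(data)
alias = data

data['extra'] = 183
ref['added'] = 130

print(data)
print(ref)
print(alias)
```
{'key': 19, 'val': 19, 'extra': 183}
{'key': 19, 'val': 19, 'added': 130}
{'key': 19, 'val': 19, 'extra': 183}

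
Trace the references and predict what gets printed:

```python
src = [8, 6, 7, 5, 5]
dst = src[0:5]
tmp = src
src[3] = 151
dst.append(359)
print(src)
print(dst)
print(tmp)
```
[8, 6, 7, 151, 5]
[8, 6, 7, 5, 5, 359]
[8, 6, 7, 151, 5]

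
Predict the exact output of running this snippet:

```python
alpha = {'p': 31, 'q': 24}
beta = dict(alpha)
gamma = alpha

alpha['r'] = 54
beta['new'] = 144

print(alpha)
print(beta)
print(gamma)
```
{'p': 31, 'q': 24, 'r': 54}
{'p': 31, 'q': 24, 'new': 144}
{'p': 31, 'q': 24, 'r': 54}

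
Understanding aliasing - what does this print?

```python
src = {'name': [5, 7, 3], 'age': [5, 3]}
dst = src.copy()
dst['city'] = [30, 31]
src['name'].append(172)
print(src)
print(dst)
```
{'name': [5, 7, 3, 172], 'age': [5, 3]}
{'name': [5, 7, 3, 172], 'age': [5, 3], 'city': [30, 31]}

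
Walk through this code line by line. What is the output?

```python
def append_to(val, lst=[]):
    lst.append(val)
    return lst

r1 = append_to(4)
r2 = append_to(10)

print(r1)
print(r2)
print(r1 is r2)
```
[4, 10]
[4, 10]
True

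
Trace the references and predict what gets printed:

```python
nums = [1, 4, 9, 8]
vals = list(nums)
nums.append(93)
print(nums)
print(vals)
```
[1, 4, 9, 8, 93]
[1, 4, 9, 8]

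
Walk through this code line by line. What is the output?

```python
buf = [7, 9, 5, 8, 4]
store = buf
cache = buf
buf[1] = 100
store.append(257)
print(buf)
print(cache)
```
[7, 100, 5, 8, 4, 257]
[7, 100, 5, 8, 4, 257]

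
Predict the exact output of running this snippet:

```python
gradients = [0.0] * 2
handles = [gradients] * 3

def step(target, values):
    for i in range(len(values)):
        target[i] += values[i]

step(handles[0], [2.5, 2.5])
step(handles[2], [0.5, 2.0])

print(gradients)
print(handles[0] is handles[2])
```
[3.0, 4.5]
True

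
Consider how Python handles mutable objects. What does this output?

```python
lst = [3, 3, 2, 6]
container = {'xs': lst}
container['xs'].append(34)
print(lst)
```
[3, 3, 2, 6, 34]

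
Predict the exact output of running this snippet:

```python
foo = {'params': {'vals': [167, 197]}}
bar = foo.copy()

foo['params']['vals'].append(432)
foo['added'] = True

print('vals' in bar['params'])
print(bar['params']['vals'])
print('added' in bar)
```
True
[167, 197, 432]
False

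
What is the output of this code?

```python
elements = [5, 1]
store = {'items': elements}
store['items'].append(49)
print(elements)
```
[5, 1, 49]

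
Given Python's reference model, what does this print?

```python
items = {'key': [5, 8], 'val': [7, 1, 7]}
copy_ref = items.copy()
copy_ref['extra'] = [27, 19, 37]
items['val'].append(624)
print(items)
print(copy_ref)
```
{'key': [5, 8], 'val': [7, 1, 7, 624]}
{'key': [5, 8], 'val': [7, 1, 7, 624], 'extra': [27, 19, 37]}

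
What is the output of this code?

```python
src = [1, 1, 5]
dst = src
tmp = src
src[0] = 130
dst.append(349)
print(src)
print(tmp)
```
[130, 1, 5, 349]
[130, 1, 5, 349]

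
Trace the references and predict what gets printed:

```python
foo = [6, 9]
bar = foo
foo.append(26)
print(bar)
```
[6, 9, 26]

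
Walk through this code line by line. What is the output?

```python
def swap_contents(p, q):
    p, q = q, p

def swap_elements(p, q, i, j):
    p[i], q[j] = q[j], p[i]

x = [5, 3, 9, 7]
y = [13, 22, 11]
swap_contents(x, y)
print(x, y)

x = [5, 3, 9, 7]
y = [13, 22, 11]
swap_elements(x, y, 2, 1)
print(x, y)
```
[5, 3, 9, 7] [13, 22, 11]
[5, 3, 22, 7] [13, 9, 11]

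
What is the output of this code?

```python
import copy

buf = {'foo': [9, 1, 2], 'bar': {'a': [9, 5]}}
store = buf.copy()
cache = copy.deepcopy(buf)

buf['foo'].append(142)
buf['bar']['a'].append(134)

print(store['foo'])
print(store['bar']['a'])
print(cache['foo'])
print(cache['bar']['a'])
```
[9, 1, 2, 142]
[9, 5, 134]
[9, 1, 2]
[9, 5]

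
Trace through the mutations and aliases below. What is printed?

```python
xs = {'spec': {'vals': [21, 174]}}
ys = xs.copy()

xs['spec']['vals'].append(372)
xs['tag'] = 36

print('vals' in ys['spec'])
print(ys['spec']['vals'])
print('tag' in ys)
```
True
[21, 174, 372]
False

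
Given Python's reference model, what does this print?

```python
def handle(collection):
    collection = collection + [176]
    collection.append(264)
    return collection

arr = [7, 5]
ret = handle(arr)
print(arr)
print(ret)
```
[7, 5]
[7, 5, 176, 264]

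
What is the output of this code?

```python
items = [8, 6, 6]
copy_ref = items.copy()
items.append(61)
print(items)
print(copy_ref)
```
[8, 6, 6, 61]
[8, 6, 6]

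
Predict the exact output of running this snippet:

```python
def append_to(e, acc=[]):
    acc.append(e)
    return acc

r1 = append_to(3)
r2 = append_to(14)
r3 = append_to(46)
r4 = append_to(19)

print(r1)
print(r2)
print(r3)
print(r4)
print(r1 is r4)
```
[3, 14, 46, 19]
[3, 14, 46, 19]
[3, 14, 46, 19]
[3, 14, 46, 19]
True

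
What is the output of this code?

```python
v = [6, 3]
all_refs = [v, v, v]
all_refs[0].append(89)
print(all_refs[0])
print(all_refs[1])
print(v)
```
[6, 3, 89]
[6, 3, 89]
[6, 3, 89]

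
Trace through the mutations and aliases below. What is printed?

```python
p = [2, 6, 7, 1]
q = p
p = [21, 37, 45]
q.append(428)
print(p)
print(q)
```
[21, 37, 45]
[2, 6, 7, 1, 428]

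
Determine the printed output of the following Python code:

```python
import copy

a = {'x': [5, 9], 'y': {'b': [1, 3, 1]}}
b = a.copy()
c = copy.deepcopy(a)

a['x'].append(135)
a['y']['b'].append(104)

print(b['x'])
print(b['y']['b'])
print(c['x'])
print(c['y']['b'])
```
[5, 9, 135]
[1, 3, 1, 104]
[5, 9]
[1, 3, 1]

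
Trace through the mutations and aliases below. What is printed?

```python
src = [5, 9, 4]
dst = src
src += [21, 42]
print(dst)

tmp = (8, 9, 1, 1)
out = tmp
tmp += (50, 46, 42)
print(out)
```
[5, 9, 4, 21, 42]
(8, 9, 1, 1)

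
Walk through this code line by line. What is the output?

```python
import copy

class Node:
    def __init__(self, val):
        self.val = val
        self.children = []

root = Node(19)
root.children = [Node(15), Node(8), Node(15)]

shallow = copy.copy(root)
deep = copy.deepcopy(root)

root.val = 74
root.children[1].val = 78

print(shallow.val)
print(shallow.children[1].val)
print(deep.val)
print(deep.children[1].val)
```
19
78
19
8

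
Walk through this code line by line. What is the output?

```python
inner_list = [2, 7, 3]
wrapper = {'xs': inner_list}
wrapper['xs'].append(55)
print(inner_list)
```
[2, 7, 3, 55]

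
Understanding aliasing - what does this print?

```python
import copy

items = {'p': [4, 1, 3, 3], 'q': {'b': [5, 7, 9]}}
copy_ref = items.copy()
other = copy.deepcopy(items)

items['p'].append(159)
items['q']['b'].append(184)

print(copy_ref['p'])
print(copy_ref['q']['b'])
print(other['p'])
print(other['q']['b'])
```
[4, 1, 3, 3, 159]
[5, 7, 9, 184]
[4, 1, 3, 3]
[5, 7, 9]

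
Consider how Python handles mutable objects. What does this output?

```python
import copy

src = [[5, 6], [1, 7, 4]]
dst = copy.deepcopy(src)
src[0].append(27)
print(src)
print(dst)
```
[[5, 6, 27], [1, 7, 4]]
[[5, 6], [1, 7, 4]]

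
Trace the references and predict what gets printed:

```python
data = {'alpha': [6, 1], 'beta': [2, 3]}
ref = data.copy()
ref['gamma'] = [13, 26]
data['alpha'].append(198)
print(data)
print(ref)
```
{'alpha': [6, 1, 198], 'beta': [2, 3]}
{'alpha': [6, 1, 198], 'beta': [2, 3], 'gamma': [13, 26]}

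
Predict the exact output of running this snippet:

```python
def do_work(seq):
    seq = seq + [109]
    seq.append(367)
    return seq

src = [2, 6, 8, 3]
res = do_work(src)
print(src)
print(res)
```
[2, 6, 8, 3]
[2, 6, 8, 3, 109, 367]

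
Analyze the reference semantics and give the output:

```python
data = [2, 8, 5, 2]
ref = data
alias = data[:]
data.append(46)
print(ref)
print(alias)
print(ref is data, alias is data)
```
[2, 8, 5, 2, 46]
[2, 8, 5, 2]
True False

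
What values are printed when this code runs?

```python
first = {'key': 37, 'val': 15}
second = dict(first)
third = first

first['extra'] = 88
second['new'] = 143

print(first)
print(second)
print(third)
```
{'key': 37, 'val': 15, 'extra': 88}
{'key': 37, 'val': 15, 'new': 143}
{'key': 37, 'val': 15, 'extra': 88}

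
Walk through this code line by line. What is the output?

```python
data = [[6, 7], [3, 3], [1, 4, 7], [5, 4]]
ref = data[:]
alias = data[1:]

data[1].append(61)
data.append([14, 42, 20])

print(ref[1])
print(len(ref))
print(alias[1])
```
[3, 3, 61]
4
[1, 4, 7]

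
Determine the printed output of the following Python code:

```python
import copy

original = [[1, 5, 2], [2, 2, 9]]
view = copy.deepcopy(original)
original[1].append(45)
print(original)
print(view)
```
[[1, 5, 2], [2, 2, 9, 45]]
[[1, 5, 2], [2, 2, 9]]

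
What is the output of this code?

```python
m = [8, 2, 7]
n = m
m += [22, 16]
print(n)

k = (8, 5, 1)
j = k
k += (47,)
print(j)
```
[8, 2, 7, 22, 16]
(8, 5, 1)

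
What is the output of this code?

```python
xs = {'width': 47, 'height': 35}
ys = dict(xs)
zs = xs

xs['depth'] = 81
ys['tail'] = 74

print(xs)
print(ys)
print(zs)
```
{'width': 47, 'height': 35, 'depth': 81}
{'width': 47, 'height': 35, 'tail': 74}
{'width': 47, 'height': 35, 'depth': 81}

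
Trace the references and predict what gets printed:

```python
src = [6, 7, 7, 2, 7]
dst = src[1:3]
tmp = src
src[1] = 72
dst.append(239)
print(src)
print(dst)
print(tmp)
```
[6, 72, 7, 2, 7]
[7, 7, 239]
[6, 72, 7, 2, 7]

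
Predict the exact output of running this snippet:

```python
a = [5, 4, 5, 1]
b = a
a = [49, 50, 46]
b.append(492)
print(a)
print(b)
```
[49, 50, 46]
[5, 4, 5, 1, 492]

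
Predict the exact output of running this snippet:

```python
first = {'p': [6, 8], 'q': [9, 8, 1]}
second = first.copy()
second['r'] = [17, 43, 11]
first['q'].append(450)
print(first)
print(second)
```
{'p': [6, 8], 'q': [9, 8, 1, 450]}
{'p': [6, 8], 'q': [9, 8, 1, 450], 'r': [17, 43, 11]}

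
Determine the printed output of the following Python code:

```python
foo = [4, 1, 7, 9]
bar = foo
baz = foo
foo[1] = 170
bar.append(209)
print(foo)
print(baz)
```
[4, 170, 7, 9, 209]
[4, 170, 7, 9, 209]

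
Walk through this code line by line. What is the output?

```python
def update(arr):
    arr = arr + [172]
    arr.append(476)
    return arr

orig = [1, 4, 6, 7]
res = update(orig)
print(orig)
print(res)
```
[1, 4, 6, 7]
[1, 4, 6, 7, 172, 476]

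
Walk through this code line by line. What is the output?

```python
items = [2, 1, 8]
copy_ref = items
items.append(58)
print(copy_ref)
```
[2, 1, 8, 58]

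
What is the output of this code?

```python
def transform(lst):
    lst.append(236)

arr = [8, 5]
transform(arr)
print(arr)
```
[8, 5, 236]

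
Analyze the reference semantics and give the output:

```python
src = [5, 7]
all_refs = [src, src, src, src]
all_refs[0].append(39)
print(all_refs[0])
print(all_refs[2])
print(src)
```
[5, 7, 39]
[5, 7, 39]
[5, 7, 39]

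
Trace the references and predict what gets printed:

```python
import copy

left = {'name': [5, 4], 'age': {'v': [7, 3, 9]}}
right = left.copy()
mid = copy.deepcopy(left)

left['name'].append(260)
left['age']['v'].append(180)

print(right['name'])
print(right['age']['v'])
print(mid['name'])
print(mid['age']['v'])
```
[5, 4, 260]
[7, 3, 9, 180]
[5, 4]
[7, 3, 9]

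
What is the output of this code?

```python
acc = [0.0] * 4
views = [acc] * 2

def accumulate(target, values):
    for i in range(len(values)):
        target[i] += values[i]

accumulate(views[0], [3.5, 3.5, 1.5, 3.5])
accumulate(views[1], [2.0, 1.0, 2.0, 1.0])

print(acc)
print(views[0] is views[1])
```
[5.5, 4.5, 3.5, 4.5]
True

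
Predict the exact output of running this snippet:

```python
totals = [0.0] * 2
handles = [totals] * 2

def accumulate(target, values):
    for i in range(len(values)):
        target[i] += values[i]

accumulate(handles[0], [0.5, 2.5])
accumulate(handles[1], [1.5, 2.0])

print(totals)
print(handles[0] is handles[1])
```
[2.0, 4.5]
True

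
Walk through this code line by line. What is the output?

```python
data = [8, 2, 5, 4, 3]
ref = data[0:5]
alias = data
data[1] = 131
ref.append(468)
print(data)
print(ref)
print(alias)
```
[8, 131, 5, 4, 3]
[8, 2, 5, 4, 3, 468]
[8, 131, 5, 4, 3]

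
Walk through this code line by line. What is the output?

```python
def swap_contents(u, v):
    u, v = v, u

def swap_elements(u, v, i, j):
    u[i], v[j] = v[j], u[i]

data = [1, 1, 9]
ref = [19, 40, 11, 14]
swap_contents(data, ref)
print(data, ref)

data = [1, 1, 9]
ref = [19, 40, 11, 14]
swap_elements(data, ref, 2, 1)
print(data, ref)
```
[1, 1, 9] [19, 40, 11, 14]
[1, 1, 40] [19, 9, 11, 14]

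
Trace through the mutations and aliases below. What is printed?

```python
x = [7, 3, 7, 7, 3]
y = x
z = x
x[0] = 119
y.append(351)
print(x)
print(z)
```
[119, 3, 7, 7, 3, 351]
[119, 3, 7, 7, 3, 351]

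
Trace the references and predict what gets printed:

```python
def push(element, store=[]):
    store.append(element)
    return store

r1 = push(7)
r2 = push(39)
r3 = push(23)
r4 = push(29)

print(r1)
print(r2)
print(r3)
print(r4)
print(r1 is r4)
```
[7, 39, 23, 29]
[7, 39, 23, 29]
[7, 39, 23, 29]
[7, 39, 23, 29]
True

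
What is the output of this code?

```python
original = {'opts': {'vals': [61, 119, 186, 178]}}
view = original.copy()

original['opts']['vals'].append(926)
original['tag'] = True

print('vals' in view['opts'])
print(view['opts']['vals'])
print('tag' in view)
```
True
[61, 119, 186, 178, 926]
False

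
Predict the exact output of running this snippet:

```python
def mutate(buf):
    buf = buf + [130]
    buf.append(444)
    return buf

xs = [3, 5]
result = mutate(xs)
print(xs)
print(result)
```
[3, 5]
[3, 5, 130, 444]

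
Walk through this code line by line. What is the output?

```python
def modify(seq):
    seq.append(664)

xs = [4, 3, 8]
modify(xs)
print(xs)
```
[4, 3, 8, 664]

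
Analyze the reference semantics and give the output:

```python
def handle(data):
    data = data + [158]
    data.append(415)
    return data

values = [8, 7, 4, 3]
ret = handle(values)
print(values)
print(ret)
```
[8, 7, 4, 3]
[8, 7, 4, 3, 158, 415]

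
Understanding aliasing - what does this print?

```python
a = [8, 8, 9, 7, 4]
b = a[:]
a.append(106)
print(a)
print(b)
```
[8, 8, 9, 7, 4, 106]
[8, 8, 9, 7, 4]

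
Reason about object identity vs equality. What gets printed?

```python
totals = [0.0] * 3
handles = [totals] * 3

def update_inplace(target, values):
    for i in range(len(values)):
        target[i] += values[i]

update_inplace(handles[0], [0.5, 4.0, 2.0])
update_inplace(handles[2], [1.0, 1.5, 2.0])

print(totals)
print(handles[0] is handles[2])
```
[1.5, 5.5, 4.0]
True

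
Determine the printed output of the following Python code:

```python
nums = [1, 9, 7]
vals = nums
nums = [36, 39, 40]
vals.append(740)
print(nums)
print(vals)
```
[36, 39, 40]
[1, 9, 7, 740]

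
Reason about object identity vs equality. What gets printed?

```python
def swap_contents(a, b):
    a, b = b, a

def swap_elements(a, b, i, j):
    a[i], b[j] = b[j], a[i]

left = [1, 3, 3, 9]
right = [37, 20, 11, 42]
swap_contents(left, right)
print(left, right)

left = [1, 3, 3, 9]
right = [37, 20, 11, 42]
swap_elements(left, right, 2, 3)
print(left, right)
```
[1, 3, 3, 9] [37, 20, 11, 42]
[1, 3, 42, 9] [37, 20, 11, 3]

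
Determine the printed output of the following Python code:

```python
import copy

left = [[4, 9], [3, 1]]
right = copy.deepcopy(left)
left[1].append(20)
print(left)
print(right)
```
[[4, 9], [3, 1, 20]]
[[4, 9], [3, 1]]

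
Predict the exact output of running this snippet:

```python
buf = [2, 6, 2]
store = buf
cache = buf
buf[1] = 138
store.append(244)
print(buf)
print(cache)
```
[2, 138, 2, 244]
[2, 138, 2, 244]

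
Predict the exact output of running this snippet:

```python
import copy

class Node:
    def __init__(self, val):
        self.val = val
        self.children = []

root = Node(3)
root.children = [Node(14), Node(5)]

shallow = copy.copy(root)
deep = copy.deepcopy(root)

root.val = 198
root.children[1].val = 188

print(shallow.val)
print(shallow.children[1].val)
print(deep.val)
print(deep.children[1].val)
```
3
188
3
5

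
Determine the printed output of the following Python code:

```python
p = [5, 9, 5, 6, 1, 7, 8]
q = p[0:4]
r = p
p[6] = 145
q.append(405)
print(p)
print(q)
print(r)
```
[5, 9, 5, 6, 1, 7, 145]
[5, 9, 5, 6, 405]
[5, 9, 5, 6, 1, 7, 145]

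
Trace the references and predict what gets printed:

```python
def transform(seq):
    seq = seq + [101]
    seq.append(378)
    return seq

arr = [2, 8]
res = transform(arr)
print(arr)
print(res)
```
[2, 8]
[2, 8, 101, 378]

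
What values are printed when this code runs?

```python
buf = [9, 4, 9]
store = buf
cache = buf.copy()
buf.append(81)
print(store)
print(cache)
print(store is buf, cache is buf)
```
[9, 4, 9, 81]
[9, 4, 9]
True False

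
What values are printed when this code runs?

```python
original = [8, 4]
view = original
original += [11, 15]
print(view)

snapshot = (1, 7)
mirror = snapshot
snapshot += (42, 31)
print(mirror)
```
[8, 4, 11, 15]
(1, 7)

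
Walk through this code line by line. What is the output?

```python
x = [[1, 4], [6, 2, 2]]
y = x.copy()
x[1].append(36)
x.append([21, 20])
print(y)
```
[[1, 4], [6, 2, 2, 36]]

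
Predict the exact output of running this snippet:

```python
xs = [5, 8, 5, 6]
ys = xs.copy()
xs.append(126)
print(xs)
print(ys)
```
[5, 8, 5, 6, 126]
[5, 8, 5, 6]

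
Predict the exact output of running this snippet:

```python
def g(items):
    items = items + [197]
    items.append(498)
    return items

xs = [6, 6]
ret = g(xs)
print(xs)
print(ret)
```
[6, 6]
[6, 6, 197, 498]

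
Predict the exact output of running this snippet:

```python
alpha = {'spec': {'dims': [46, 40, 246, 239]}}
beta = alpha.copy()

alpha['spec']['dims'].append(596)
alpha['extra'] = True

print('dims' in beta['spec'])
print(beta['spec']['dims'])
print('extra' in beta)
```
True
[46, 40, 246, 239, 596]
False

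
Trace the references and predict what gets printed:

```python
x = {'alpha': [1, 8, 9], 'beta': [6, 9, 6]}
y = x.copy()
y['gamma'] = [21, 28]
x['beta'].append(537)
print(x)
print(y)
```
{'alpha': [1, 8, 9], 'beta': [6, 9, 6, 537]}
{'alpha': [1, 8, 9], 'beta': [6, 9, 6, 537], 'gamma': [21, 28]}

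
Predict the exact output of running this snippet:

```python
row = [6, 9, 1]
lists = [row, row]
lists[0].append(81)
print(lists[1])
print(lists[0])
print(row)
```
[6, 9, 1, 81]
[6, 9, 1, 81]
[6, 9, 1, 81]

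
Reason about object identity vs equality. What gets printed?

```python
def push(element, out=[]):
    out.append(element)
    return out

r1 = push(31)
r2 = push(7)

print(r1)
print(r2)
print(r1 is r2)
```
[31, 7]
[31, 7]
True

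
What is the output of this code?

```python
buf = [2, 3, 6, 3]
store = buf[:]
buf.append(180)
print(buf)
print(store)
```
[2, 3, 6, 3, 180]
[2, 3, 6, 3]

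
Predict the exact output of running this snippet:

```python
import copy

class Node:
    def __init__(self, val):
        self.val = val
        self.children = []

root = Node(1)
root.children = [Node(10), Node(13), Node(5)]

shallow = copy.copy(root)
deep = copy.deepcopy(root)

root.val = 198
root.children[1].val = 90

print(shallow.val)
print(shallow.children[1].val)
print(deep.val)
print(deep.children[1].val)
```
1
90
1
13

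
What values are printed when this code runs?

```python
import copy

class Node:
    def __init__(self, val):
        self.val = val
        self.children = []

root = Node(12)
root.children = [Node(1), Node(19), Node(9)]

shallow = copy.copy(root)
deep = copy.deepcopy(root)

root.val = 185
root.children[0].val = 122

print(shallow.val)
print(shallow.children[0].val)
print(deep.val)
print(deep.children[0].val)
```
12
122
12
1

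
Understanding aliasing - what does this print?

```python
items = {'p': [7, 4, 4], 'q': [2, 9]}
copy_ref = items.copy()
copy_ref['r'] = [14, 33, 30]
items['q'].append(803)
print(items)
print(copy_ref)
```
{'p': [7, 4, 4], 'q': [2, 9, 803]}
{'p': [7, 4, 4], 'q': [2, 9, 803], 'r': [14, 33, 30]}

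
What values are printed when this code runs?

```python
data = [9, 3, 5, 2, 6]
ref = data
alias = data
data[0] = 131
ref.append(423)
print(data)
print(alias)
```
[131, 3, 5, 2, 6, 423]
[131, 3, 5, 2, 6, 423]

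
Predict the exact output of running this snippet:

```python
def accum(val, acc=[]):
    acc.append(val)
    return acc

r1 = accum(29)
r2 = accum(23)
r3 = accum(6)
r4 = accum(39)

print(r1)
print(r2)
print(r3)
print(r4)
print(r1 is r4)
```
[29, 23, 6, 39]
[29, 23, 6, 39]
[29, 23, 6, 39]
[29, 23, 6, 39]
True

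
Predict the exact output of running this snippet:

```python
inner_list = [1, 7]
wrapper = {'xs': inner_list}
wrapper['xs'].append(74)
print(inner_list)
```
[1, 7, 74]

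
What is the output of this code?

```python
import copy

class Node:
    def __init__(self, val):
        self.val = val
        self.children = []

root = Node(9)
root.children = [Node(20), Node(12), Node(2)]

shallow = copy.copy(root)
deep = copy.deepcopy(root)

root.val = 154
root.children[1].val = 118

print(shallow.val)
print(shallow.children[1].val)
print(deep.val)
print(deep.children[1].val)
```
9
118
9
12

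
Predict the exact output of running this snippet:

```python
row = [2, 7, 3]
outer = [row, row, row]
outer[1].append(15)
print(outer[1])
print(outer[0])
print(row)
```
[2, 7, 3, 15]
[2, 7, 3, 15]
[2, 7, 3, 15]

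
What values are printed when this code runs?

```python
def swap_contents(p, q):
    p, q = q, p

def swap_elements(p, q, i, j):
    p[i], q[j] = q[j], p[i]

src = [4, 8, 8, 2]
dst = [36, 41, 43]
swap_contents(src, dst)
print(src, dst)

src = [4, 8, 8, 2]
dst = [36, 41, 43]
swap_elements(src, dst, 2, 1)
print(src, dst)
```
[4, 8, 8, 2] [36, 41, 43]
[4, 8, 41, 2] [36, 8, 43]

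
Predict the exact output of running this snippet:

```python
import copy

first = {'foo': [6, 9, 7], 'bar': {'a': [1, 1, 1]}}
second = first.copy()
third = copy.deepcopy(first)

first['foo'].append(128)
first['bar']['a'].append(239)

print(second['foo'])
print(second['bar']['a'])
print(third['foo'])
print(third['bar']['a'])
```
[6, 9, 7, 128]
[1, 1, 1, 239]
[6, 9, 7]
[1, 1, 1]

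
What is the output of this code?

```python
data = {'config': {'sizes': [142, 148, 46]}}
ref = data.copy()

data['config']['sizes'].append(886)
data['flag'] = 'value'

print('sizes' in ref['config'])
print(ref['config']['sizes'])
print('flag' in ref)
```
True
[142, 148, 46, 886]
False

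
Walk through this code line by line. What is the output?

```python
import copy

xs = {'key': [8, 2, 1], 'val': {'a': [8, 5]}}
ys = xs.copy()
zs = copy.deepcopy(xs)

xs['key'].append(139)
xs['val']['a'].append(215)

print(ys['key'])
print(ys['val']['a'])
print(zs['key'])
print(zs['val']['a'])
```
[8, 2, 1, 139]
[8, 5, 215]
[8, 2, 1]
[8, 5]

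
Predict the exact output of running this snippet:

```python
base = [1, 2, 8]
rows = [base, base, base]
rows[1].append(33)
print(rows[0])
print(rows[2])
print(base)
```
[1, 2, 8, 33]
[1, 2, 8, 33]
[1, 2, 8, 33]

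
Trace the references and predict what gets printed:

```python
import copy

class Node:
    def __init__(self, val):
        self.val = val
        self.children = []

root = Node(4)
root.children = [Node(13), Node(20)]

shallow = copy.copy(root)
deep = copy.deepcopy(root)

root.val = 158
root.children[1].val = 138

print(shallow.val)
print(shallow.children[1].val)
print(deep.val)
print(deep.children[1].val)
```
4
138
4
20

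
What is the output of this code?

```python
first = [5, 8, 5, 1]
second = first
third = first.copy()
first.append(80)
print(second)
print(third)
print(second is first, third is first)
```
[5, 8, 5, 1, 80]
[5, 8, 5, 1]
True False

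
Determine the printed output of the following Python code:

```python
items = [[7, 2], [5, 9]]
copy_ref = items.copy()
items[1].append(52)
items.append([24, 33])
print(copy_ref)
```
[[7, 2], [5, 9, 52]]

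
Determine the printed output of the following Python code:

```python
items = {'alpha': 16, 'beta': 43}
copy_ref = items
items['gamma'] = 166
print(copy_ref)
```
{'alpha': 16, 'beta': 43, 'gamma': 166}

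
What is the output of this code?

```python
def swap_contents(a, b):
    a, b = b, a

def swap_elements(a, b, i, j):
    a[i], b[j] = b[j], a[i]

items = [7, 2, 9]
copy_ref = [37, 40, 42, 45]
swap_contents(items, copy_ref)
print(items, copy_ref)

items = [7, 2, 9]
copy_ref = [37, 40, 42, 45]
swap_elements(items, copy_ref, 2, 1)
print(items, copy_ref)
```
[7, 2, 9] [37, 40, 42, 45]
[7, 2, 40] [37, 9, 42, 45]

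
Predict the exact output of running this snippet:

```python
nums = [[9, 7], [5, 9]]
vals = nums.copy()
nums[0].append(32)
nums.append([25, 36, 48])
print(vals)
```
[[9, 7, 32], [5, 9]]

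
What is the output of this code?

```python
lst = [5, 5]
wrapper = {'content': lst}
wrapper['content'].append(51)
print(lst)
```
[5, 5, 51]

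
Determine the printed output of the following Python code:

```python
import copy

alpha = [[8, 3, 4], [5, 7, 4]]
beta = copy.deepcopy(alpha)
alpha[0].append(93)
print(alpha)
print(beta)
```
[[8, 3, 4, 93], [5, 7, 4]]
[[8, 3, 4], [5, 7, 4]]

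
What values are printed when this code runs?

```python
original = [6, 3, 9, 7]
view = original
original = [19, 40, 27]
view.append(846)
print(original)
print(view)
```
[19, 40, 27]
[6, 3, 9, 7, 846]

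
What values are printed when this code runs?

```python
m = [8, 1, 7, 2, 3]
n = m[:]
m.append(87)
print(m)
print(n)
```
[8, 1, 7, 2, 3, 87]
[8, 1, 7, 2, 3]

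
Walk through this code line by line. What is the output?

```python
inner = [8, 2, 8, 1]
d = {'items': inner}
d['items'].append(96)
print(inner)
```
[8, 2, 8, 1, 96]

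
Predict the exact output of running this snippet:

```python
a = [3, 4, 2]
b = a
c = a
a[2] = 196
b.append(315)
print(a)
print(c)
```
[3, 4, 196, 315]
[3, 4, 196, 315]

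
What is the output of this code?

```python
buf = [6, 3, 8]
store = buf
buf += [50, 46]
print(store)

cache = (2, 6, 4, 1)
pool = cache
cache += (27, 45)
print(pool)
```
[6, 3, 8, 50, 46]
(2, 6, 4, 1)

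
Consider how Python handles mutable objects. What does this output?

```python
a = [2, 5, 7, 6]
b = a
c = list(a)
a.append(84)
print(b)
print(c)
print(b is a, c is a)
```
[2, 5, 7, 6, 84]
[2, 5, 7, 6]
True False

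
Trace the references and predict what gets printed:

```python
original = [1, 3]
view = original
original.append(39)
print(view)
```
[1, 3, 39]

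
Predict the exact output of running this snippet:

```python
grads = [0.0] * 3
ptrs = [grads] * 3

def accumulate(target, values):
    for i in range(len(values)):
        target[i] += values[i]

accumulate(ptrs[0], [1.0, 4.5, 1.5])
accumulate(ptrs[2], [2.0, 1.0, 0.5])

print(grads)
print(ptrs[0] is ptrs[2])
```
[3.0, 5.5, 2.0]
True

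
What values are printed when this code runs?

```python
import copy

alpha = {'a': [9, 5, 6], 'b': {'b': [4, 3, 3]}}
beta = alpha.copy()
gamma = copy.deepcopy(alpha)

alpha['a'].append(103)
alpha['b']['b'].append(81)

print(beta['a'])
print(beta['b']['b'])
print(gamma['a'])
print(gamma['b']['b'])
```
[9, 5, 6, 103]
[4, 3, 3, 81]
[9, 5, 6]
[4, 3, 3]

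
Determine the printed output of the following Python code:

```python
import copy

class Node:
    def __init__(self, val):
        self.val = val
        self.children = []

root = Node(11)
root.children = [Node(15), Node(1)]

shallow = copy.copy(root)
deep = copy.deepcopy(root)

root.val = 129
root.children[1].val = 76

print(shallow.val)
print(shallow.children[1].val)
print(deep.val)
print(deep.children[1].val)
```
11
76
11
1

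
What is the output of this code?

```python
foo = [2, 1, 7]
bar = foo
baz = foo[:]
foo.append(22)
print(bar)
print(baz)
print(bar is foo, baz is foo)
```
[2, 1, 7, 22]
[2, 1, 7]
True False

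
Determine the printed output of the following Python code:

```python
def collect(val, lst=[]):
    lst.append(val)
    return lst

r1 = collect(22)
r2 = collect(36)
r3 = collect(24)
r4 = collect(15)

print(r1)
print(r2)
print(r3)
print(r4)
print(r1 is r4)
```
[22, 36, 24, 15]
[22, 36, 24, 15]
[22, 36, 24, 15]
[22, 36, 24, 15]
True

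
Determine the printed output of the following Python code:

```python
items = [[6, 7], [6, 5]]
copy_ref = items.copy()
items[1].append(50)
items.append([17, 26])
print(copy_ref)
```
[[6, 7], [6, 5, 50]]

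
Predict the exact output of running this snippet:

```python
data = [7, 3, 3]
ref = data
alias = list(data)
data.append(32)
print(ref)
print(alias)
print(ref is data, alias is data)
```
[7, 3, 3, 32]
[7, 3, 3]
True False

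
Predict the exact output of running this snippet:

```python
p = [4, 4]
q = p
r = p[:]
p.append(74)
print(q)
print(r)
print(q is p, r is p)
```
[4, 4, 74]
[4, 4]
True False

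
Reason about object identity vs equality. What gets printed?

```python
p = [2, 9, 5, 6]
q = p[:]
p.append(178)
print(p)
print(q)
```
[2, 9, 5, 6, 178]
[2, 9, 5, 6]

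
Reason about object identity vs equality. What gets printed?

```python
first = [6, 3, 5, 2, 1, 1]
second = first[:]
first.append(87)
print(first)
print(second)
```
[6, 3, 5, 2, 1, 1, 87]
[6, 3, 5, 2, 1, 1]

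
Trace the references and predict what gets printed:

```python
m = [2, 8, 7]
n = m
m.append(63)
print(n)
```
[2, 8, 7, 63]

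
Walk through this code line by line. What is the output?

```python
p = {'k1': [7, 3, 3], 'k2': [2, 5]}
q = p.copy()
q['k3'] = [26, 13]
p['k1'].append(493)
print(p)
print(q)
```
{'k1': [7, 3, 3, 493], 'k2': [2, 5]}
{'k1': [7, 3, 3, 493], 'k2': [2, 5], 'k3': [26, 13]}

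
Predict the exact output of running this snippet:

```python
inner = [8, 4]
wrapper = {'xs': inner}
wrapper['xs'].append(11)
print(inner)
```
[8, 4, 11]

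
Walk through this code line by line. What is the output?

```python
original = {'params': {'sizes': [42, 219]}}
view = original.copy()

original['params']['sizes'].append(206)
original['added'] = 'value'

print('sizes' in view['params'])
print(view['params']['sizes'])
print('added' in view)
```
True
[42, 219, 206]
False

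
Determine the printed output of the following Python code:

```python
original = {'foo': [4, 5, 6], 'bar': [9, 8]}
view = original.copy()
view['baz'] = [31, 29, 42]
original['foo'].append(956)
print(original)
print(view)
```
{'foo': [4, 5, 6, 956], 'bar': [9, 8]}
{'foo': [4, 5, 6, 956], 'bar': [9, 8], 'baz': [31, 29, 42]}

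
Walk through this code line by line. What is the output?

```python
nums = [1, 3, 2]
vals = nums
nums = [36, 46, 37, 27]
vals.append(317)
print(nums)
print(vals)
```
[36, 46, 37, 27]
[1, 3, 2, 317]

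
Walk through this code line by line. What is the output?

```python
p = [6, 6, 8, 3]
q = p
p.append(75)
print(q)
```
[6, 6, 8, 3, 75]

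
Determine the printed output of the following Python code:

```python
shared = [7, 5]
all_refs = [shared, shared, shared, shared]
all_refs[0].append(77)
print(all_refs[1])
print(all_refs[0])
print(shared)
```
[7, 5, 77]
[7, 5, 77]
[7, 5, 77]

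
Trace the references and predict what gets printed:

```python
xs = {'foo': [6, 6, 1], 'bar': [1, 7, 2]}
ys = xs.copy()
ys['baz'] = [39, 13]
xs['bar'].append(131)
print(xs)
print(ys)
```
{'foo': [6, 6, 1], 'bar': [1, 7, 2, 131]}
{'foo': [6, 6, 1], 'bar': [1, 7, 2, 131], 'baz': [39, 13]}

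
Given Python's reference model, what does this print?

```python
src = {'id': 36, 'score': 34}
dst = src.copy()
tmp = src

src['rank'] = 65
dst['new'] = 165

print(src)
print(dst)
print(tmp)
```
{'id': 36, 'score': 34, 'rank': 65}
{'id': 36, 'score': 34, 'new': 165}
{'id': 36, 'score': 34, 'rank': 65}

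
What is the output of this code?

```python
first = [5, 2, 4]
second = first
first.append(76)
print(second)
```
[5, 2, 4, 76]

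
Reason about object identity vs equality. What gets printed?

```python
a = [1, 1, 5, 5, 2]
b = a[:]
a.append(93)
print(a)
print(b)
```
[1, 1, 5, 5, 2, 93]
[1, 1, 5, 5, 2]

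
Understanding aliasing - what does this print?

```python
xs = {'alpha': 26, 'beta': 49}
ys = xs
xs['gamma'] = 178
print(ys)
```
{'alpha': 26, 'beta': 49, 'gamma': 178}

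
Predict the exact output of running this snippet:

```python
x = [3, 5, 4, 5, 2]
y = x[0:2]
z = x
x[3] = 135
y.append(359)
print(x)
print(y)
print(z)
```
[3, 5, 4, 135, 2]
[3, 5, 359]
[3, 5, 4, 135, 2]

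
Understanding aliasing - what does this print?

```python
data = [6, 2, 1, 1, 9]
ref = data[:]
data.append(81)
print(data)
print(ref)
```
[6, 2, 1, 1, 9, 81]
[6, 2, 1, 1, 9]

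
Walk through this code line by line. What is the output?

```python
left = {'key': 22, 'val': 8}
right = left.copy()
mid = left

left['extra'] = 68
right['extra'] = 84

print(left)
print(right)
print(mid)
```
{'key': 22, 'val': 8, 'extra': 68}
{'key': 22, 'val': 8, 'extra': 84}
{'key': 22, 'val': 8, 'extra': 68}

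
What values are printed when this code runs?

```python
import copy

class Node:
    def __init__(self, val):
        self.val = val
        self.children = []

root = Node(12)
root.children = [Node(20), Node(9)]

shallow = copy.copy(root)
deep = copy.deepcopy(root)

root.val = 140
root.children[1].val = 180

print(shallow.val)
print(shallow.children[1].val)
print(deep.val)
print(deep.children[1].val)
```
12
180
12
9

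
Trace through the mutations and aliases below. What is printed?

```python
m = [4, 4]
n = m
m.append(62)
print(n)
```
[4, 4, 62]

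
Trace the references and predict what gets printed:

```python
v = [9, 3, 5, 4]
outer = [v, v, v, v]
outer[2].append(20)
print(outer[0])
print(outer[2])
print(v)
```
[9, 3, 5, 4, 20]
[9, 3, 5, 4, 20]
[9, 3, 5, 4, 20]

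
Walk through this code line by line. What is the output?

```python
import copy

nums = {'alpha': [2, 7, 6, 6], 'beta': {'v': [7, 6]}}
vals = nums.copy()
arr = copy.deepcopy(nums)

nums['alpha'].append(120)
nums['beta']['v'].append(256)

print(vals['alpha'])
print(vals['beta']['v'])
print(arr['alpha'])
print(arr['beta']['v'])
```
[2, 7, 6, 6, 120]
[7, 6, 256]
[2, 7, 6, 6]
[7, 6]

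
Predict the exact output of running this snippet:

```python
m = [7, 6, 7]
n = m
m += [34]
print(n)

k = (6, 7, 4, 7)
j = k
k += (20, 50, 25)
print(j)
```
[7, 6, 7, 34]
(6, 7, 4, 7)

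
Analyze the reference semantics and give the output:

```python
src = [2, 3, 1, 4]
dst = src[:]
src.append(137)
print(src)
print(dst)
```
[2, 3, 1, 4, 137]
[2, 3, 1, 4]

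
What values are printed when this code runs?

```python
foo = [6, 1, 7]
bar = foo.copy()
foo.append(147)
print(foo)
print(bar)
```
[6, 1, 7, 147]
[6, 1, 7]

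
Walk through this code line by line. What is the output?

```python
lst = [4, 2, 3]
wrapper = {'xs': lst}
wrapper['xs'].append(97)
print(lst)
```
[4, 2, 3, 97]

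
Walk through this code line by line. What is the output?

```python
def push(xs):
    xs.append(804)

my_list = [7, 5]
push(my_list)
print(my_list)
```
[7, 5, 804]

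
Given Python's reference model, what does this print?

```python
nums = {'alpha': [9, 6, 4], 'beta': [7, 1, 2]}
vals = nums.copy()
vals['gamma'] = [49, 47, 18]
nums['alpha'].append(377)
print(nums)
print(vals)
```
{'alpha': [9, 6, 4, 377], 'beta': [7, 1, 2]}
{'alpha': [9, 6, 4, 377], 'beta': [7, 1, 2], 'gamma': [49, 47, 18]}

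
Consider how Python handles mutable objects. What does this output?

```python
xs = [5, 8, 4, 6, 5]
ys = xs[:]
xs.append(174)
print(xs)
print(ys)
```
[5, 8, 4, 6, 5, 174]
[5, 8, 4, 6, 5]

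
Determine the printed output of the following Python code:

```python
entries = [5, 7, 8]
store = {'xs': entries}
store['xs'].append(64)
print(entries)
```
[5, 7, 8, 64]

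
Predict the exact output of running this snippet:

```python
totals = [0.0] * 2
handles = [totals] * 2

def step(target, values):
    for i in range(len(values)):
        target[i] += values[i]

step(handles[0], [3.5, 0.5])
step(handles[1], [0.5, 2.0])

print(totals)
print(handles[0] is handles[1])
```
[4.0, 2.5]
True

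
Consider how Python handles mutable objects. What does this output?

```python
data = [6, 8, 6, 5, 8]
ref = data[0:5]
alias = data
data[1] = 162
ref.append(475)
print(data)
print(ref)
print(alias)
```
[6, 162, 6, 5, 8]
[6, 8, 6, 5, 8, 475]
[6, 162, 6, 5, 8]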